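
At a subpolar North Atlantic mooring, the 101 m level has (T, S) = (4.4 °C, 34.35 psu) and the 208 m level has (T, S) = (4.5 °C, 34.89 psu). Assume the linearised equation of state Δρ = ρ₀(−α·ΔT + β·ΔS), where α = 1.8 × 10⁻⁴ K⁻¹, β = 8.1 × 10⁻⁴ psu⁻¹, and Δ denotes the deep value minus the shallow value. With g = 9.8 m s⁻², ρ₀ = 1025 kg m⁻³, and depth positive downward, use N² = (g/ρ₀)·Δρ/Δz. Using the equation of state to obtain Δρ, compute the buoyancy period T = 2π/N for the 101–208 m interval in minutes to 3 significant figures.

ΔT = +0.1 K, ΔS = +0.54 psu (deep − shallow).
Δρ/ρ₀ = −αΔT + βΔS = -1.80 × 10⁻⁵ + 4.374 × 10⁻⁴ = 4.194 × 10⁻⁴, so Δρ ≈ 0.4299 kg m⁻³.
N² = (g/ρ₀)·Δρ/Δz = g·(Δρ/ρ₀)/Δz = 9.8 × 4.194 × 10⁻⁴ / 107 = 3.8412 × 10⁻⁵ s⁻².
N = √(3.8412 × 10⁻⁵) = 6.1977 × 10⁻³ rad s⁻¹ → T = 2π/N = 1.0138 × 10³ s = 16.897 min ≈ 16.9 min.

16.9 min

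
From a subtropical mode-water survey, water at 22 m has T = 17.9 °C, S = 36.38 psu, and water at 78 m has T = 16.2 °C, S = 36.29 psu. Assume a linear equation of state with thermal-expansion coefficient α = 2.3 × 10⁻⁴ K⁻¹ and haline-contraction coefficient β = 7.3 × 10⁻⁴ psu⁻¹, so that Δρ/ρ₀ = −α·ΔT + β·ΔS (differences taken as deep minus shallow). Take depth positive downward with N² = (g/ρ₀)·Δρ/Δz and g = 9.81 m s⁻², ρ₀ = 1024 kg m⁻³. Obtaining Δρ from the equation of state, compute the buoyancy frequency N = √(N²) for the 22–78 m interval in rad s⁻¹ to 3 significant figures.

7.55 × 10⁻³ rad s⁻¹

ΔT = -1.7 K, ΔS = -0.09 psu (deep − shallow).
Δρ/ρ₀ = −αΔT + βΔS = 3.91 × 10⁻⁴ − 6.57 × 10⁻⁵ = 3.253 × 10⁻⁴, so Δρ ≈ 0.3331 kg m⁻³.
N² = (g/ρ₀)·Δρ/Δz = g·(Δρ/ρ₀)/Δz = 9.81 × 3.253 × 10⁻⁴ / 56 = 5.6986 × 10⁻⁵ s⁻².
N = √(5.6986 × 10⁻⁵) = 7.5489 × 10⁻³ rad s⁻¹ ≈ 7.55 × 10⁻³ rad s⁻¹.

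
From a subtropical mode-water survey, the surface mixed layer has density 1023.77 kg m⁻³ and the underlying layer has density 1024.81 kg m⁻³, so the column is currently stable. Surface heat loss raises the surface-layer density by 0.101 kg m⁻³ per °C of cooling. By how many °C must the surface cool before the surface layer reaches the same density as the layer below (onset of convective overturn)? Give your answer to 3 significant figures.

10.3 °C

Density deficit of the surface layer: 1024.81 − 1023.77 = 1.04 kg m⁻³.
Required change = 1.04 / 0.101 = 10.3 °C.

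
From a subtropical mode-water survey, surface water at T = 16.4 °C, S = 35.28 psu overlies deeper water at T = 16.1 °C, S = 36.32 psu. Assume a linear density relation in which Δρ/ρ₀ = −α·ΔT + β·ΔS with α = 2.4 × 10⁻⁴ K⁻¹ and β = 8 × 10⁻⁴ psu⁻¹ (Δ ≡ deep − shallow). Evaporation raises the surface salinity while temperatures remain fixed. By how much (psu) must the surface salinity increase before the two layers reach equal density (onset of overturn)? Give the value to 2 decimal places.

Neutral buoyancy requires −α(T_deep − T_surf) + β(S_deep − S_surf′) = 0.
S_surf′ = S_deep − (α/β)·ΔT = 36.32 − (2.4 × 10⁻⁴/8 × 10⁻⁴)·(-0.3) = 36.4100 psu.
Increase required: 36.4100 − 35.28 = 1.1300 psu.

1.13 psu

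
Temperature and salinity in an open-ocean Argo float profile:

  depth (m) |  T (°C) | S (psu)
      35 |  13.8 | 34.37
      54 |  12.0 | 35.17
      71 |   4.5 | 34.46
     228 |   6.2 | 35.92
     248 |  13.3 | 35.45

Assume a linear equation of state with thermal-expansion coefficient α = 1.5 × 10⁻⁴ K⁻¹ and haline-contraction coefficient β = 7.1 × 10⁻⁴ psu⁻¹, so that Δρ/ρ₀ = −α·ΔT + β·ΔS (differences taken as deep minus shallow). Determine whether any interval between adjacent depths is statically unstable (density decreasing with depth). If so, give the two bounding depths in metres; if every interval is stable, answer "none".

228–248 m

Evaluate Δρ/ρ₀ = −αΔT + βΔS across each adjacent pair:
  35–54 m: −αΔT+βΔS = −(1.5 × 10⁻⁴)(-1.8)+(7.1 × 10⁻⁴)(+0.80) = 8.4 × 10⁻⁴ → stable
  54–71 m: −αΔT+βΔS = −(1.5 × 10⁻⁴)(-7.5)+(7.1 × 10⁻⁴)(-0.71) = 6.2 × 10⁻⁴ → stable
  71–228 m: −αΔT+βΔS = −(1.5 × 10⁻⁴)(+1.7)+(7.1 × 10⁻⁴)(+1.46) = 7.8 × 10⁻⁴ → stable
  228–248 m: −αΔT+βΔS = −(1.5 × 10⁻⁴)(+7.1)+(7.1 × 10⁻⁴)(-0.47) = -1.4 × 10⁻³ → UNSTABLE
The 228–248 m interval has Δρ < 0: lighter water underlies denser water.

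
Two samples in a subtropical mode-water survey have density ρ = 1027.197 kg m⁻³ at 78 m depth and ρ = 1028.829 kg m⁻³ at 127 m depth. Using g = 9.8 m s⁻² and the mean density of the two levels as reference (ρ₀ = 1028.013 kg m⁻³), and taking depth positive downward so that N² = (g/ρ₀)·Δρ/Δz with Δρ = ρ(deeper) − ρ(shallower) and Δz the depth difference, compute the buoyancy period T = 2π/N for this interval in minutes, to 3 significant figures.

Δρ = 1028.829 − 1027.197 = 1.632 kg m⁻³ over Δz = 127 − 78 = 49 m.
N² = (9.8/1028.013) × (1.632/49) = 3.1751 × 10⁻⁴ s⁻².
N = √(3.1751 × 10⁻⁴) = 0.017819 rad s⁻¹, so T = 2π/N = 352.61 s = 5.8768 min ≈ 5.88 min.

5.88 min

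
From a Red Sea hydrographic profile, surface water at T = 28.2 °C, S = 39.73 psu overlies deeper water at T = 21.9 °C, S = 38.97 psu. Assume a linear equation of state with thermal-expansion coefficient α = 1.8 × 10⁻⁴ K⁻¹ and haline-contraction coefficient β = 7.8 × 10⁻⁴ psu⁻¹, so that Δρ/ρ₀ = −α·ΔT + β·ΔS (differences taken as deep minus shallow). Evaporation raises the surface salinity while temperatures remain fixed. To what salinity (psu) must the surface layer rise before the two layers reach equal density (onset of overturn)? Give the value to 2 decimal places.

40.42 psu

Neutral buoyancy requires −α(T_deep − T_surf) + β(S_deep − S_surf′) = 0.
S_surf′ = S_deep − (α/β)·ΔT = 38.97 − (1.8 × 10⁻⁴/7.8 × 10⁻⁴)·(-6.3) = 40.4238 psu.
Increase required: 40.4238 − 39.73 = 0.6938 psu.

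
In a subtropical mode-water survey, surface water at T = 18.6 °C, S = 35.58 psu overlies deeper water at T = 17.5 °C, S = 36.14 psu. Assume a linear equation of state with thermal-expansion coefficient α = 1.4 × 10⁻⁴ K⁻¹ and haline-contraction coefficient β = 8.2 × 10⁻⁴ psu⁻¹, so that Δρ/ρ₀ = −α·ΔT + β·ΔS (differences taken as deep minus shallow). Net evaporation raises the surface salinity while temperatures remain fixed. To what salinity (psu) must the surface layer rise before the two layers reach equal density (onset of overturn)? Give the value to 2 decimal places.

36.33 psu

Neutral buoyancy requires −α(T_deep − T_surf) + β(S_deep − S_surf′) = 0.
S_surf′ = S_deep − (α/β)·ΔT = 36.14 − (1.4 × 10⁻⁴/8.2 × 10⁻⁴)·(-1.1) = 36.3278 psu.
Increase required: 36.3278 − 35.58 = 0.7478 psu.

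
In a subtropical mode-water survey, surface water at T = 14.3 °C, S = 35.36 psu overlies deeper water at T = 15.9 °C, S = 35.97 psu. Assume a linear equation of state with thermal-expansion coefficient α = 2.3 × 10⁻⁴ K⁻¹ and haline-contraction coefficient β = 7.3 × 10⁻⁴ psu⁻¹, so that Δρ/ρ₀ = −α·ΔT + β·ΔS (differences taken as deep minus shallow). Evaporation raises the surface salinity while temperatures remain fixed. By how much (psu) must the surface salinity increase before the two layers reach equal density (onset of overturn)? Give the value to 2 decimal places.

0.11 psu

Neutral buoyancy requires −α(T_deep − T_surf) + β(S_deep − S_surf′) = 0.
S_surf′ = S_deep − (α/β)·ΔT = 35.97 − (2.3 × 10⁻⁴/7.3 × 10⁻⁴)·(+1.6) = 35.4659 psu.
Increase required: 35.4659 − 35.36 = 0.1059 psu.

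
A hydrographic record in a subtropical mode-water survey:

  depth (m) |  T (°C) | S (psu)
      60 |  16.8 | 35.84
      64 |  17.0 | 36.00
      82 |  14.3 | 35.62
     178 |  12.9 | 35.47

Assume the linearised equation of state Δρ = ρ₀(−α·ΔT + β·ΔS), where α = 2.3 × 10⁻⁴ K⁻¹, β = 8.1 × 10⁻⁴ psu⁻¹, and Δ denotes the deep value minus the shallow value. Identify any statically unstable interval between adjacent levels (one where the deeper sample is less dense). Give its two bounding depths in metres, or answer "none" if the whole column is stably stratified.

Evaluate Δρ/ρ₀ = −αΔT + βΔS across each adjacent pair:
  60–64 m: −αΔT+βΔS = −(2.3 × 10⁻⁴)(+0.2)+(8.1 × 10⁻⁴)(+0.16) = 8.4 × 10⁻⁵ → stable
  64–82 m: −αΔT+βΔS = −(2.3 × 10⁻⁴)(-2.7)+(8.1 × 10⁻⁴)(-0.38) = 3.1 × 10⁻⁴ → stable
  82–178 m: −αΔT+βΔS = −(2.3 × 10⁻⁴)(-1.4)+(8.1 × 10⁻⁴)(-0.15) = 2.0 × 10⁻⁴ → stable
Every interval has Δρ > 0: the column is stably stratified throughout.

none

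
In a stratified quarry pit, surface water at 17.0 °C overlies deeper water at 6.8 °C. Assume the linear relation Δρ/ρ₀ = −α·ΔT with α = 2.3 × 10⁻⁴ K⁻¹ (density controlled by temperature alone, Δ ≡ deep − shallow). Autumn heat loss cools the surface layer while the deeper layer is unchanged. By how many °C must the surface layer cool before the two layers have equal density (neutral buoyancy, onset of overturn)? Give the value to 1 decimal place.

With temperature the only control, equal density requires T_surf′ = T_deep.
T_surf′ = 6.8 °C.
Cooling required: 17.0 − 6.8 = 10.2 °C.

10.2 °C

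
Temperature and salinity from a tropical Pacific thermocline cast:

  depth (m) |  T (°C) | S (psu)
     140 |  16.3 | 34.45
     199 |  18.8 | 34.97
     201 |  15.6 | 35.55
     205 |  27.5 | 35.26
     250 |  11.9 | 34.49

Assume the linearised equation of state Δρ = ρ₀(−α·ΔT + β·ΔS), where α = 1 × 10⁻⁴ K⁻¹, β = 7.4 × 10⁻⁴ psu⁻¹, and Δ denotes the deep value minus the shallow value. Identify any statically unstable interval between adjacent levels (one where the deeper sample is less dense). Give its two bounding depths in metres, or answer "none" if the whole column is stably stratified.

201–205 m

Evaluate Δρ/ρ₀ = −αΔT + βΔS across each adjacent pair:
  140–199 m: −αΔT+βΔS = −(1 × 10⁻⁴)(+2.5)+(7.4 × 10⁻⁴)(+0.52) = 1.3 × 10⁻⁴ → stable
  199–201 m: −αΔT+βΔS = −(1 × 10⁻⁴)(-3.2)+(7.4 × 10⁻⁴)(+0.58) = 7.5 × 10⁻⁴ → stable
  201–205 m: −αΔT+βΔS = −(1 × 10⁻⁴)(+11.9)+(7.4 × 10⁻⁴)(-0.29) = -1.4 × 10⁻³ → UNSTABLE
  205–250 m: −αΔT+βΔS = −(1 × 10⁻⁴)(-15.6)+(7.4 × 10⁻⁴)(-0.77) = 9.9 × 10⁻⁴ → stable
The 201–205 m interval has Δρ < 0: lighter water underlies denser water.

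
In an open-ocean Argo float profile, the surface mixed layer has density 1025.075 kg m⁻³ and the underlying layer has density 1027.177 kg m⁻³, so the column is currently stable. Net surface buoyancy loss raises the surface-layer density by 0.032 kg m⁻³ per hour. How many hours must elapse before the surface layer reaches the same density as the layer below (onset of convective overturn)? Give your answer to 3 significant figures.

65.7 hours

Density deficit of the surface layer: 1027.177 − 1025.075 = 2.102 kg m⁻³.
Required change = 2.102 / 0.032 = 65.7 hours.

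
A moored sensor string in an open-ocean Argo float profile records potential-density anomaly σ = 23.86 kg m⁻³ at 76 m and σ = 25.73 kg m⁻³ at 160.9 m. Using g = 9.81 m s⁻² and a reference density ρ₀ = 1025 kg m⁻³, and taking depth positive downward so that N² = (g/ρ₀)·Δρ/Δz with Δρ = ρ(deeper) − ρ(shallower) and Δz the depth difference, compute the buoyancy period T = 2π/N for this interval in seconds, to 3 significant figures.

433 s

Δρ = 1025.73 − 1023.86 = 1.87 kg m⁻³ over Δz = 160.9 − 76 = 84.9 m.
N² = (9.81/1025) × (1.87/84.9) = 2.1080 × 10⁻⁴ s⁻².
N = √(2.1080 × 10⁻⁴) = 0.014519 rad s⁻¹, so T = 2π/N = 432.76 s ≈ 433 s.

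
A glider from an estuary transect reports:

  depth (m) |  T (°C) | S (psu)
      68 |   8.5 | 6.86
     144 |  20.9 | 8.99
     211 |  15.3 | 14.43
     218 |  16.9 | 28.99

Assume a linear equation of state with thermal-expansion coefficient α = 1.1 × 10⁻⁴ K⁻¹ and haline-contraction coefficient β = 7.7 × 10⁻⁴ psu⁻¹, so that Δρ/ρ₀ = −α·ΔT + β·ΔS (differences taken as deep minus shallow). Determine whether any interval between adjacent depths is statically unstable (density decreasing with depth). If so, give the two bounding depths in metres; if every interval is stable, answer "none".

Evaluate Δρ/ρ₀ = −αΔT + βΔS across each adjacent pair:
  68–144 m: −αΔT+βΔS = −(1.1 × 10⁻⁴)(+12.4)+(7.7 × 10⁻⁴)(+2.13) = 2.8 × 10⁻⁴ → stable
  144–211 m: −αΔT+βΔS = −(1.1 × 10⁻⁴)(-5.6)+(7.7 × 10⁻⁴)(+5.44) = 4.8 × 10⁻³ → stable
  211–218 m: −αΔT+βΔS = −(1.1 × 10⁻⁴)(+1.6)+(7.7 × 10⁻⁴)(+14.56) = 0.011 → stable
Every interval has Δρ > 0: the column is stably stratified throughout.

none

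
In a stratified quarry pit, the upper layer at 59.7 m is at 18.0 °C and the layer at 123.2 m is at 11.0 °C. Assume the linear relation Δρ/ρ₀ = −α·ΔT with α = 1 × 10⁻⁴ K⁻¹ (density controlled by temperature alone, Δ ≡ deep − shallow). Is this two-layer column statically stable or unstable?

stable

ΔT = 11.0 − 18.0 = -7.0 K, so Δρ/ρ₀ = −αΔT = 7.00 × 10⁻⁴.
Δρ/ρ₀ > 0, so Δρ > 0: deeper water is denser → statically stable.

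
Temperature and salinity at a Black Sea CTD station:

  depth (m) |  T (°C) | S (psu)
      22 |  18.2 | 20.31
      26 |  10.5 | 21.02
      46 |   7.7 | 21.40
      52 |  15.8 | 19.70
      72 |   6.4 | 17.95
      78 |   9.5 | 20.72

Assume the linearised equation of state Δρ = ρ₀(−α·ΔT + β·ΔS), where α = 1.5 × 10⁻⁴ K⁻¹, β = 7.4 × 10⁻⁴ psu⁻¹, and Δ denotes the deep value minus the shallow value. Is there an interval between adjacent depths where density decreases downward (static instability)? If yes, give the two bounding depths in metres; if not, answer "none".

46–52 m

Evaluate Δρ/ρ₀ = −αΔT + βΔS across each adjacent pair:
  22–26 m: −αΔT+βΔS = −(1.5 × 10⁻⁴)(-7.7)+(7.4 × 10⁻⁴)(+0.71) = 1.7 × 10⁻³ → stable
  26–46 m: −αΔT+βΔS = −(1.5 × 10⁻⁴)(-2.8)+(7.4 × 10⁻⁴)(+0.38) = 7.0 × 10⁻⁴ → stable
  46–52 m: −αΔT+βΔS = −(1.5 × 10⁻⁴)(+8.1)+(7.4 × 10⁻⁴)(-1.70) = -2.5 × 10⁻³ → UNSTABLE
  52–72 m: −αΔT+βΔS = −(1.5 × 10⁻⁴)(-9.4)+(7.4 × 10⁻⁴)(-1.75) = 1.2 × 10⁻⁴ → stable
  72–78 m: −αΔT+βΔS = −(1.5 × 10⁻⁴)(+3.1)+(7.4 × 10⁻⁴)(+2.77) = 1.6 × 10⁻³ → stable
The 46–52 m interval has Δρ < 0: lighter water underlies denser water.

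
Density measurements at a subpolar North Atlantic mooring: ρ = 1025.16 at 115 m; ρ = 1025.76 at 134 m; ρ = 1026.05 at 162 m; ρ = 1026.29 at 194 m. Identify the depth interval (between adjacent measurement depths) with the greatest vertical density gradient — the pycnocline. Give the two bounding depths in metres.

Compute the density gradient over each adjacent pair:
  115–134 m: Δρ/Δz = 0.60/19 = 0.032 kg m⁻⁴
  134–162 m: Δρ/Δz = 0.29/28 = 0.010 kg m⁻⁴
  162–194 m: Δρ/Δz = 0.24/32 = 7.5 × 10⁻³ kg m⁻⁴
The largest gradient is in the 115–134 m interval — the pycnocline.

115–134 m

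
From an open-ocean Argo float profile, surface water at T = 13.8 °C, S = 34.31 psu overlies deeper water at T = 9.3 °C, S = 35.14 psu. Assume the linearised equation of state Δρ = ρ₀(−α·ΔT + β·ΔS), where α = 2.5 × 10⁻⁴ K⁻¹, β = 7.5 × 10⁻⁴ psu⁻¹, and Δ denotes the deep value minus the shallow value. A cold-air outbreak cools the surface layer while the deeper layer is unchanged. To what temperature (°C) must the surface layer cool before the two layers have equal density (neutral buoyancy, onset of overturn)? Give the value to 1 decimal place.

Neutral buoyancy requires Δρ = 0, i.e. −α(T_deep − T_surf′) + β(S_deep − S_surf) = 0.
T_surf′ = T_deep − (β/α)·ΔS = 9.3 − (7.5 × 10⁻⁴/2.5 × 10⁻⁴)·(+0.83) = 6.810 °C.
Cooling required: 13.8 − (6.810) = 6.990 °C.

6.8 °C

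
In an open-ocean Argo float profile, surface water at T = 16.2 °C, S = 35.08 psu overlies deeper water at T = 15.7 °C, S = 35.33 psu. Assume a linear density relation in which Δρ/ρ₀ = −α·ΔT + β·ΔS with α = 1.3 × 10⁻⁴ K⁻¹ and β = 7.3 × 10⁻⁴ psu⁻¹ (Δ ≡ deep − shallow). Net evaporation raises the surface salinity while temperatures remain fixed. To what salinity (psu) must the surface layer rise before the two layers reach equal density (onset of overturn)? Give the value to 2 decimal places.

35.42 psu

Neutral buoyancy requires −α(T_deep − T_surf) + β(S_deep − S_surf′) = 0.
S_surf′ = S_deep − (α/β)·ΔT = 35.33 − (1.3 × 10⁻⁴/7.3 × 10⁻⁴)·(-0.5) = 35.4190 psu.
Increase required: 35.4190 − 35.08 = 0.3390 psu.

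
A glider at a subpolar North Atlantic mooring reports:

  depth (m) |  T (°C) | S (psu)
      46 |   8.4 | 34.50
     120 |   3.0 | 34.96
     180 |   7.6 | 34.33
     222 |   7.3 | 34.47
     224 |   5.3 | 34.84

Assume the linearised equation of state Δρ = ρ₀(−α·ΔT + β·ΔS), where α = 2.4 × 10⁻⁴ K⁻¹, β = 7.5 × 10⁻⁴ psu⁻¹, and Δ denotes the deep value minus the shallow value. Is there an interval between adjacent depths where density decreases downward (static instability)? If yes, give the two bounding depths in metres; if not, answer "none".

120–180 m

Evaluate Δρ/ρ₀ = −αΔT + βΔS across each adjacent pair:
  46–120 m: −αΔT+βΔS = −(2.4 × 10⁻⁴)(-5.4)+(7.5 × 10⁻⁴)(+0.46) = 1.6 × 10⁻³ → stable
  120–180 m: −αΔT+βΔS = −(2.4 × 10⁻⁴)(+4.6)+(7.5 × 10⁻⁴)(-0.63) = -1.6 × 10⁻³ → UNSTABLE
  180–222 m: −αΔT+βΔS = −(2.4 × 10⁻⁴)(-0.3)+(7.5 × 10⁻⁴)(+0.14) = 1.8 × 10⁻⁴ → stable
  222–224 m: −αΔT+βΔS = −(2.4 × 10⁻⁴)(-2.0)+(7.5 × 10⁻⁴)(+0.37) = 7.6 × 10⁻⁴ → stable
The 120–180 m interval has Δρ < 0: lighter water underlies denser water.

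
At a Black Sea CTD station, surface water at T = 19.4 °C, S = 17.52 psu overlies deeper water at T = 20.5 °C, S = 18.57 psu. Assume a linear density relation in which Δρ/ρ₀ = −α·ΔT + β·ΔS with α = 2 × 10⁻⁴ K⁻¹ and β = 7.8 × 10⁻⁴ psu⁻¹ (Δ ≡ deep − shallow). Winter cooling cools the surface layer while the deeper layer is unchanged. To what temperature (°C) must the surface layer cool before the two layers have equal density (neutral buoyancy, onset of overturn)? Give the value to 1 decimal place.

Neutral buoyancy requires Δρ = 0, i.e. −α(T_deep − T_surf′) + β(S_deep − S_surf) = 0.
T_surf′ = T_deep − (β/α)·ΔS = 20.5 − (7.8 × 10⁻⁴/2 × 10⁻⁴)·(+1.05) = 16.405 °C.
Cooling required: 19.4 − (16.405) = 2.995 °C.

16.4 °C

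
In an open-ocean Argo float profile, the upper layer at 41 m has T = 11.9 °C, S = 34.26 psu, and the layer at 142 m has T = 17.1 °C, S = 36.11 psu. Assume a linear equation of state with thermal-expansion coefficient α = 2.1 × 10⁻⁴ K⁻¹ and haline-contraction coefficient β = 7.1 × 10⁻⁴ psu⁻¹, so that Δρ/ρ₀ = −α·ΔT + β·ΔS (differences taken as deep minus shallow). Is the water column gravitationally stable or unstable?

stable

ΔT = 17.1 − 11.9 = +5.2 K and ΔS = 36.11 − 34.26 = +1.85 psu (deep − shallow).
−αΔT = -1.092 × 10⁻³; βΔS = 1.3135 × 10⁻³; sum Δρ/ρ₀ = 2.215 × 10⁻⁴.
Δρ/ρ₀ > 0, so Δρ > 0: deeper water is denser → statically stable.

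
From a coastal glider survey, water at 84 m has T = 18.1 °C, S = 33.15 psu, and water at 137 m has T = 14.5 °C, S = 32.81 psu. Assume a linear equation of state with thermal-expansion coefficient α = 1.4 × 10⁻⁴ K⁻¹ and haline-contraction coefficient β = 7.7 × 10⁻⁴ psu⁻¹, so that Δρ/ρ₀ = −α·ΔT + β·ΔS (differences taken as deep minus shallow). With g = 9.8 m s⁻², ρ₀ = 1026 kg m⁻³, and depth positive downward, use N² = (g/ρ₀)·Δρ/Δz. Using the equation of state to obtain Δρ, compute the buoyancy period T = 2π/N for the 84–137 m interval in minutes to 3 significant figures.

15.6 min

ΔT = -3.6 K, ΔS = -0.34 psu (deep − shallow).
Δρ/ρ₀ = −αΔT + βΔS = 5.04 × 10⁻⁴ − 2.618 × 10⁻⁴ = 2.422 × 10⁻⁴, so Δρ ≈ 0.2485 kg m⁻³.
N² = (g/ρ₀)·Δρ/Δz = g·(Δρ/ρ₀)/Δz = 9.8 × 2.422 × 10⁻⁴ / 53 = 4.4784 × 10⁻⁵ s⁻².
N = √(4.4784 × 10⁻⁵) = 6.6921 × 10⁻³ rad s⁻¹ → T = 2π/N = 938.90 s = 15.648 min ≈ 15.6 min.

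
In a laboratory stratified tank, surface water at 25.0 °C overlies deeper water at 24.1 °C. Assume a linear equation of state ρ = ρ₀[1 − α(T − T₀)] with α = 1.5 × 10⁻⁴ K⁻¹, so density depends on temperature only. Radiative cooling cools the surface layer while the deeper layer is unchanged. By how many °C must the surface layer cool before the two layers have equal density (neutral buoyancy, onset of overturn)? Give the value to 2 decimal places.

With temperature the only control, equal density requires T_surf′ = T_deep.
T_surf′ = 24.1 °C.
Cooling required: 25.0 − 24.1 = 0.90 °C.

0.90 °C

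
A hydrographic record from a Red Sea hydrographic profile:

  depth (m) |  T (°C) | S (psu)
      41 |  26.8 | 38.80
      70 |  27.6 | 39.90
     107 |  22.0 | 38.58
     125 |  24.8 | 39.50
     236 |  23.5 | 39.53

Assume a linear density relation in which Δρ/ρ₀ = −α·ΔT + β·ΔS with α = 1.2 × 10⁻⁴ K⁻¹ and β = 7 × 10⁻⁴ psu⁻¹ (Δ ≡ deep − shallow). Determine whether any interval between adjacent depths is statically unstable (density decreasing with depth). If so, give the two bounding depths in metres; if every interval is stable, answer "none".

70–107 m

Evaluate Δρ/ρ₀ = −αΔT + βΔS across each adjacent pair:
  41–70 m: −αΔT+βΔS = −(1.2 × 10⁻⁴)(+0.8)+(7 × 10⁻⁴)(+1.10) = 6.7 × 10⁻⁴ → stable
  70–107 m: −αΔT+βΔS = −(1.2 × 10⁻⁴)(-5.6)+(7 × 10⁻⁴)(-1.32) = -2.5 × 10⁻⁴ → UNSTABLE
  107–125 m: −αΔT+βΔS = −(1.2 × 10⁻⁴)(+2.8)+(7 × 10⁻⁴)(+0.92) = 3.1 × 10⁻⁴ → stable
  125–236 m: −αΔT+βΔS = −(1.2 × 10⁻⁴)(-1.3)+(7 × 10⁻⁴)(+0.03) = 1.8 × 10⁻⁴ → stable
The 70–107 m interval has Δρ < 0: lighter water underlies denser water.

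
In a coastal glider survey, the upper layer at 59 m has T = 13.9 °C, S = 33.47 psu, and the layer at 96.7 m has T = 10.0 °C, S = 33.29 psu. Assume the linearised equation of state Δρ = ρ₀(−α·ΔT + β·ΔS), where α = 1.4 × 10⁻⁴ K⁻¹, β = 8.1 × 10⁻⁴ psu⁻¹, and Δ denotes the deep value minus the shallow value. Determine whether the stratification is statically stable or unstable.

stable

ΔT = 10.0 − 13.9 = -3.9 K and ΔS = 33.29 − 33.47 = -0.18 psu (deep − shallow).
−αΔT = 5.46 × 10⁻⁴; βΔS = -1.458 × 10⁻⁴; sum Δρ/ρ₀ = 4.002 × 10⁻⁴.
Δρ/ρ₀ > 0, so Δρ > 0: deeper water is denser → statically stable.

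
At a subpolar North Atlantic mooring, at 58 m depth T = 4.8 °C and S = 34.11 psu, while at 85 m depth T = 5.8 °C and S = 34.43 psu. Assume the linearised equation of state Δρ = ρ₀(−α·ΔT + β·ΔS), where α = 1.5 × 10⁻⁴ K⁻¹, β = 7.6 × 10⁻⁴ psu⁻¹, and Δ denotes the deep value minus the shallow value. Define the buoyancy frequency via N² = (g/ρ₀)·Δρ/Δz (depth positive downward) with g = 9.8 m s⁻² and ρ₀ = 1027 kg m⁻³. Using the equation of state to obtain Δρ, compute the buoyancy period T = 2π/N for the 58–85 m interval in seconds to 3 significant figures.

ΔT = +1.0 K, ΔS = +0.32 psu (deep − shallow).
Δρ/ρ₀ = −αΔT + βΔS = -1.50 × 10⁻⁴ + 2.432 × 10⁻⁴ = 9.32 × 10⁻⁵, so Δρ ≈ 0.09572 kg m⁻³.
N² = (g/ρ₀)·Δρ/Δz = g·(Δρ/ρ₀)/Δz = 9.8 × 9.32 × 10⁻⁵ / 27 = 3.3828 × 10⁻⁵ s⁻².
N = √(3.3828 × 10⁻⁵) = 5.8162 × 10⁻³ rad s⁻¹ → T = 2π/N = 1.0803 × 10³ s ≈ 1.08 × 10³ s.

1.08 × 10³ s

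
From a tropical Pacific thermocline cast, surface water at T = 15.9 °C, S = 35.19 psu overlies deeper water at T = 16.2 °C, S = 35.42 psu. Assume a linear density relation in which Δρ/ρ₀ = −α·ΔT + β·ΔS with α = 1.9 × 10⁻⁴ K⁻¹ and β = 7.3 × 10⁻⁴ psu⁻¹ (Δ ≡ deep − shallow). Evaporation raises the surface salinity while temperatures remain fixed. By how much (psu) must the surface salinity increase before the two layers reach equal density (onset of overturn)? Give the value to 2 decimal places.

Neutral buoyancy requires −α(T_deep − T_surf) + β(S_deep − S_surf′) = 0.
S_surf′ = S_deep − (α/β)·ΔT = 35.42 − (1.9 × 10⁻⁴/7.3 × 10⁻⁴)·(+0.3) = 35.3419 psu.
Increase required: 35.3419 − 35.19 = 0.1519 psu.

0.15 psu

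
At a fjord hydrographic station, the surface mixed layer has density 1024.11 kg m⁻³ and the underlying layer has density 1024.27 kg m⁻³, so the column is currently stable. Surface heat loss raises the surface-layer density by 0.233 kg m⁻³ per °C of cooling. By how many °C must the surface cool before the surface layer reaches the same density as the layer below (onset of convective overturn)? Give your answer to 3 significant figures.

0.687 °C

Density deficit of the surface layer: 1024.27 − 1024.11 = 0.16 kg m⁻³.
Required change = 0.16 / 0.233 = 0.687 °C.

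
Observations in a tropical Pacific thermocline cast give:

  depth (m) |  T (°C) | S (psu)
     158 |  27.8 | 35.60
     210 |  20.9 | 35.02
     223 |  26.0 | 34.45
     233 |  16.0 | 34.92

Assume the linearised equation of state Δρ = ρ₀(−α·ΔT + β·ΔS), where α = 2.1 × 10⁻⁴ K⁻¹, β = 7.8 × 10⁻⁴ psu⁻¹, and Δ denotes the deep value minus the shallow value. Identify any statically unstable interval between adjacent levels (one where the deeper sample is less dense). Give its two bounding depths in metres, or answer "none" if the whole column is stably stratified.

210–223 m

Evaluate Δρ/ρ₀ = −αΔT + βΔS across each adjacent pair:
  158–210 m: −αΔT+βΔS = −(2.1 × 10⁻⁴)(-6.9)+(7.8 × 10⁻⁴)(-0.58) = 1.0 × 10⁻³ → stable
  210–223 m: −αΔT+βΔS = −(2.1 × 10⁻⁴)(+5.1)+(7.8 × 10⁻⁴)(-0.57) = -1.5 × 10⁻³ → UNSTABLE
  223–233 m: −αΔT+βΔS = −(2.1 × 10⁻⁴)(-10.0)+(7.8 × 10⁻⁴)(+0.47) = 2.5 × 10⁻³ → stable
The 210–223 m interval has Δρ < 0: lighter water underlies denser water.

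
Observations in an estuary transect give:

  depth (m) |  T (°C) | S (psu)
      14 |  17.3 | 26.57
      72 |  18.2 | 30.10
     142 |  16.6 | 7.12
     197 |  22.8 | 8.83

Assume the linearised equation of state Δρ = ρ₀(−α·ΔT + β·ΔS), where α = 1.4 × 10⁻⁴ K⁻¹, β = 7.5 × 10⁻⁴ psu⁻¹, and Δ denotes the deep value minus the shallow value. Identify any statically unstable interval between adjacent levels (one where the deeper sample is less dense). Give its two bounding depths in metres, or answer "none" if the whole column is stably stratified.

72–142 m

Evaluate Δρ/ρ₀ = −αΔT + βΔS across each adjacent pair:
  14–72 m: −αΔT+βΔS = −(1.4 × 10⁻⁴)(+0.9)+(7.5 × 10⁻⁴)(+3.53) = 2.5 × 10⁻³ → stable
  72–142 m: −αΔT+βΔS = −(1.4 × 10⁻⁴)(-1.6)+(7.5 × 10⁻⁴)(-22.98) = -0.017 → UNSTABLE
  142–197 m: −αΔT+βΔS = −(1.4 × 10⁻⁴)(+6.2)+(7.5 × 10⁻⁴)(+1.71) = 4.1 × 10⁻⁴ → stable
The 72–142 m interval has Δρ < 0: lighter water underlies denser water.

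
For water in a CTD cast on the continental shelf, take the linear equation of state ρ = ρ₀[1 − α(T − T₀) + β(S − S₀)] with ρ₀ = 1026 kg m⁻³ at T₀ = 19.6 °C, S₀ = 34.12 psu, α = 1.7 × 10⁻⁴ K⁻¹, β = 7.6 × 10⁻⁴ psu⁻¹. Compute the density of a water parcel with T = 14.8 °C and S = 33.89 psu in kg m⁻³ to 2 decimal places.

1026.66 kg m⁻³

T − T₀ = -4.8 K, S − S₀ = -0.23 psu.
Bracket = 1 − α·(-4.8) + β·(-0.23) = 1 + (6.412 × 10⁻⁴) = 1.0006412.
ρ = 1026 × 1.0006412 = 1026.66 kg m⁻³.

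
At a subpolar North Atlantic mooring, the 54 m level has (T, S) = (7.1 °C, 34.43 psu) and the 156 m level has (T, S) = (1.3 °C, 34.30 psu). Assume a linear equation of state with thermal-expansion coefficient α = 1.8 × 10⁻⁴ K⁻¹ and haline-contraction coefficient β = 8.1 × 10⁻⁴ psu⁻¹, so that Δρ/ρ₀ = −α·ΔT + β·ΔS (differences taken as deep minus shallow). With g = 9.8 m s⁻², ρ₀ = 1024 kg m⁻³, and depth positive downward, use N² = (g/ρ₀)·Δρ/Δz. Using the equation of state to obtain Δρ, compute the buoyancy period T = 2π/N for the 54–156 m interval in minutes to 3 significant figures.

ΔT = -5.8 K, ΔS = -0.13 psu (deep − shallow).
Δρ/ρ₀ = −αΔT + βΔS = 1.044 × 10⁻³ − 1.053 × 10⁻⁴ = 9.387 × 10⁻⁴, so Δρ ≈ 0.9612 kg m⁻³.
N² = (g/ρ₀)·Δρ/Δz = g·(Δρ/ρ₀)/Δz = 9.8 × 9.387 × 10⁻⁴ / 102 = 9.0189 × 10⁻⁵ s⁻².
N = √(9.0189 × 10⁻⁵) = 9.4968 × 10⁻³ rad s⁻¹ → T = 2π/N = 661.61 s = 11.027 min ≈ 11.0 min.

11.0 min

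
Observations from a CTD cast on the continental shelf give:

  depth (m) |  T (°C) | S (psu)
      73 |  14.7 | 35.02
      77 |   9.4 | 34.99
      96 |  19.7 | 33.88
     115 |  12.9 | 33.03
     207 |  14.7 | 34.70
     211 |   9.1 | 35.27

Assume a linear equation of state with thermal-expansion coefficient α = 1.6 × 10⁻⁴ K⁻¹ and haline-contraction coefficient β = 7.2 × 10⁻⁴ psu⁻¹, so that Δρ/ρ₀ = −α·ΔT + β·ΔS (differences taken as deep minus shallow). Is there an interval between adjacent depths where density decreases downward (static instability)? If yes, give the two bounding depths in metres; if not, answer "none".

Evaluate Δρ/ρ₀ = −αΔT + βΔS across each adjacent pair:
  73–77 m: −αΔT+βΔS = −(1.6 × 10⁻⁴)(-5.3)+(7.2 × 10⁻⁴)(-0.03) = 8.3 × 10⁻⁴ → stable
  77–96 m: −αΔT+βΔS = −(1.6 × 10⁻⁴)(+10.3)+(7.2 × 10⁻⁴)(-1.11) = -2.4 × 10⁻³ → UNSTABLE
  96–115 m: −αΔT+βΔS = −(1.6 × 10⁻⁴)(-6.8)+(7.2 × 10⁻⁴)(-0.85) = 4.8 × 10⁻⁴ → stable
  115–207 m: −αΔT+βΔS = −(1.6 × 10⁻⁴)(+1.8)+(7.2 × 10⁻⁴)(+1.67) = 9.1 × 10⁻⁴ → stable
  207–211 m: −αΔT+βΔS = −(1.6 × 10⁻⁴)(-5.6)+(7.2 × 10⁻⁴)(+0.57) = 1.3 × 10⁻³ → stable
The 77–96 m interval has Δρ < 0: lighter water underlies denser water.

77–96 m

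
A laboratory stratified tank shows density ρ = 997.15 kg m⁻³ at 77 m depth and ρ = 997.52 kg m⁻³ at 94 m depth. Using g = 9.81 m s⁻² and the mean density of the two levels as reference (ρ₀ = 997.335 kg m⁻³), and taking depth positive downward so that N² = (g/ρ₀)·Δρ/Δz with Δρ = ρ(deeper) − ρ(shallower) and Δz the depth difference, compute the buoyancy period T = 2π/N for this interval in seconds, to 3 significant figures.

429 s

Δρ = 997.52 − 997.15 = 0.37 kg m⁻³ over Δz = 94 − 77 = 17 m.
N² = (9.81/997.335) × (0.37/17) = 2.1408 × 10⁻⁴ s⁻².
N = √(2.1408 × 10⁻⁴) = 0.014631 rad s⁻¹, so T = 2π/N = 429.44 s ≈ 429 s.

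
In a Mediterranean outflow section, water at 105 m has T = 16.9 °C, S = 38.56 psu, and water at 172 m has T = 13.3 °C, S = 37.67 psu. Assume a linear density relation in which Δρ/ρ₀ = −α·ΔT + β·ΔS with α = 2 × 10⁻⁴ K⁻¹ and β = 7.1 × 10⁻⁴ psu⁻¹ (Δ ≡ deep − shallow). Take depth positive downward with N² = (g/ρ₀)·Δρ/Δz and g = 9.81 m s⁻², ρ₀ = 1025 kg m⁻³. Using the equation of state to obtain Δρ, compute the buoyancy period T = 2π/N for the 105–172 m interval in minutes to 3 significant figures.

29.2 min

ΔT = -3.6 K, ΔS = -0.89 psu (deep − shallow).
Δρ/ρ₀ = −αΔT + βΔS = 7.20 × 10⁻⁴ − 6.319 × 10⁻⁴ = 8.81 × 10⁻⁵, so Δρ ≈ 0.09030 kg m⁻³.
N² = (g/ρ₀)·Δρ/Δz = g·(Δρ/ρ₀)/Δz = 9.81 × 8.81 × 10⁻⁵ / 67 = 1.2899 × 10⁻⁵ s⁻².
N = √(1.2899 × 10⁻⁵) = 3.5915 × 10⁻³ rad s⁻¹ → T = 2π/N = 1.7495 × 10³ s = 29.158 min ≈ 29.2 min.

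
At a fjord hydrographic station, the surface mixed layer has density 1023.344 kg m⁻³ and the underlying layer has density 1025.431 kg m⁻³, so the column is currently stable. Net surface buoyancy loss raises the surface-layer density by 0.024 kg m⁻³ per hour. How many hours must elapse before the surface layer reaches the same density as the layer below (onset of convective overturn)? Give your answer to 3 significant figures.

87.0 hours

Density deficit of the surface layer: 1025.431 − 1023.344 = 2.087 kg m⁻³.
Required change = 2.087 / 0.024 = 87.0 hours.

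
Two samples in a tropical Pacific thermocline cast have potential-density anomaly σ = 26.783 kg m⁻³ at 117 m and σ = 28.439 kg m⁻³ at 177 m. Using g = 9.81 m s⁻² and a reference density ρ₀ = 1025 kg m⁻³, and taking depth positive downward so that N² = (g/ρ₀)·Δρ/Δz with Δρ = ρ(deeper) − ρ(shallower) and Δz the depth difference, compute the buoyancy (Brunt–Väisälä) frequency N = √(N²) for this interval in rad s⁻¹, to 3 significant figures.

Δρ = 1028.439 − 1026.783 = 1.656 kg m⁻³ over Δz = 177 − 117 = 60 m.
N² = (9.81/1025) × (1.656/60) = 2.6415 × 10⁻⁴ s⁻².
N = √(2.6415 × 10⁻⁴) = 0.016253 rad s⁻¹ ≈ 0.0163 rad s⁻¹.
Since Δρ > 0 the layer is stably stratified.

0.0163 rad s⁻¹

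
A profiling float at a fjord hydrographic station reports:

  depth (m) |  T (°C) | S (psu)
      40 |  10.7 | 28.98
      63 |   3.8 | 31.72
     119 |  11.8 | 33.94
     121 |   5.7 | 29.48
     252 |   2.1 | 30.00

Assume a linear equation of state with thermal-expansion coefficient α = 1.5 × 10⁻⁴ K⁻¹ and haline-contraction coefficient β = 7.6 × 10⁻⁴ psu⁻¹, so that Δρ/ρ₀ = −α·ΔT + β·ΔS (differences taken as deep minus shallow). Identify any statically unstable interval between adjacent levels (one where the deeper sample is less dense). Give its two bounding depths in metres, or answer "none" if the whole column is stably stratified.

Evaluate Δρ/ρ₀ = −αΔT + βΔS across each adjacent pair:
  40–63 m: −αΔT+βΔS = −(1.5 × 10⁻⁴)(-6.9)+(7.6 × 10⁻⁴)(+2.74) = 3.1 × 10⁻³ → stable
  63–119 m: −αΔT+βΔS = −(1.5 × 10⁻⁴)(+8.0)+(7.6 × 10⁻⁴)(+2.22) = 4.9 × 10⁻⁴ → stable
  119–121 m: −αΔT+βΔS = −(1.5 × 10⁻⁴)(-6.1)+(7.6 × 10⁻⁴)(-4.46) = -2.5 × 10⁻³ → UNSTABLE
  121–252 m: −αΔT+βΔS = −(1.5 × 10⁻⁴)(-3.6)+(7.6 × 10⁻⁴)(+0.52) = 9.4 × 10⁻⁴ → stable
The 119–121 m interval has Δρ < 0: lighter water underlies denser water.

119–121 m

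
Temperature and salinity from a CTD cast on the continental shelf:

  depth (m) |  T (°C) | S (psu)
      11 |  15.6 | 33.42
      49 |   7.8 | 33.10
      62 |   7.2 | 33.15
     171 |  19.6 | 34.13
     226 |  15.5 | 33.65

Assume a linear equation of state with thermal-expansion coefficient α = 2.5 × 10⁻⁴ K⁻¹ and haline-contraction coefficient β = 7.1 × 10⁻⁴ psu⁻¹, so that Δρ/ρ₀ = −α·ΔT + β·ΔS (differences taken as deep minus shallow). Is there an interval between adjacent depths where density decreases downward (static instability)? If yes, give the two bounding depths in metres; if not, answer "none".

62–171 m

Evaluate Δρ/ρ₀ = −αΔT + βΔS across each adjacent pair:
  11–49 m: −αΔT+βΔS = −(2.5 × 10⁻⁴)(-7.8)+(7.1 × 10⁻⁴)(-0.32) = 1.7 × 10⁻³ → stable
  49–62 m: −αΔT+βΔS = −(2.5 × 10⁻⁴)(-0.6)+(7.1 × 10⁻⁴)(+0.05) = 1.9 × 10⁻⁴ → stable
  62–171 m: −αΔT+βΔS = −(2.5 × 10⁻⁴)(+12.4)+(7.1 × 10⁻⁴)(+0.98) = -2.4 × 10⁻³ → UNSTABLE
  171–226 m: −αΔT+βΔS = −(2.5 × 10⁻⁴)(-4.1)+(7.1 × 10⁻⁴)(-0.48) = 6.8 × 10⁻⁴ → stable
The 62–171 m interval has Δρ < 0: lighter water underlies denser water.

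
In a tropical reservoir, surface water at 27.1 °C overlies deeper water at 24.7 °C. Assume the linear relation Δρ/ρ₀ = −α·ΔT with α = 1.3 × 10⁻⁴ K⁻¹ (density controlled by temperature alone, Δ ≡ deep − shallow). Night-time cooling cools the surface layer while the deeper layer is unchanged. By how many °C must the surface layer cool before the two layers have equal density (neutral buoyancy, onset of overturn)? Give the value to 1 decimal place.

2.4 °C

With temperature the only control, equal density requires T_surf′ = T_deep.
T_surf′ = 24.7 °C.
Cooling required: 27.1 − 24.7 = 2.4 °C.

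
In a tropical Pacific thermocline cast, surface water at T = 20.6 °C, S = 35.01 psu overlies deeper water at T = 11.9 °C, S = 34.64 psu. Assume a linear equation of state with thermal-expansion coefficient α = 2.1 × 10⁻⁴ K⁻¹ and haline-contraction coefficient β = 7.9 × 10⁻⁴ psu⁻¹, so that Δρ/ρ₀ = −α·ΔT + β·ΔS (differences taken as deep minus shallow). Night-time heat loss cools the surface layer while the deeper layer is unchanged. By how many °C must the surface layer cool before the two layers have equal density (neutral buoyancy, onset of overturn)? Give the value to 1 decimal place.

Neutral buoyancy requires Δρ = 0, i.e. −α(T_deep − T_surf′) + β(S_deep − S_surf) = 0.
T_surf′ = T_deep − (β/α)·ΔS = 11.9 − (7.9 × 10⁻⁴/2.1 × 10⁻⁴)·(-0.37) = 13.292 °C.
Cooling required: 20.6 − (13.292) = 7.308 °C.

7.3 °C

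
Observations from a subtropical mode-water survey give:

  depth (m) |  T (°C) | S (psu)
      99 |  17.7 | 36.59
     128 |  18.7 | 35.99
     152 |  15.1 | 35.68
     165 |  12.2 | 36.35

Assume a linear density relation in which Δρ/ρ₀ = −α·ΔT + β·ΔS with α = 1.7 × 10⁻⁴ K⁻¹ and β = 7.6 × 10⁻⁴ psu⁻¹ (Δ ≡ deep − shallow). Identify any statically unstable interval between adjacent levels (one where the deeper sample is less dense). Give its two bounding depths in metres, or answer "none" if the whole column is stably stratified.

99–128 m

Evaluate Δρ/ρ₀ = −αΔT + βΔS across each adjacent pair:
  99–128 m: −αΔT+βΔS = −(1.7 × 10⁻⁴)(+1.0)+(7.6 × 10⁻⁴)(-0.60) = -6.3 × 10⁻⁴ → UNSTABLE
  128–152 m: −αΔT+βΔS = −(1.7 × 10⁻⁴)(-3.6)+(7.6 × 10⁻⁴)(-0.31) = 3.8 × 10⁻⁴ → stable
  152–165 m: −αΔT+βΔS = −(1.7 × 10⁻⁴)(-2.9)+(7.6 × 10⁻⁴)(+0.67) = 1.0 × 10⁻³ → stable
The 99–128 m interval has Δρ < 0: lighter water underlies denser water.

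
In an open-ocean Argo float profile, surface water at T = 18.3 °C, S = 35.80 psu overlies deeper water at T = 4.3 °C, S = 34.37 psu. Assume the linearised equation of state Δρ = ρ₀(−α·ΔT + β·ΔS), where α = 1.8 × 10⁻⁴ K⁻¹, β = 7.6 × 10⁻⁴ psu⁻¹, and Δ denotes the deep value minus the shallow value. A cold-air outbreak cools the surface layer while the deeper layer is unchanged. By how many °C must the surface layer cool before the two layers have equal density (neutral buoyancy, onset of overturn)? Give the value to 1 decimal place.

8.0 °C

Neutral buoyancy requires Δρ = 0, i.e. −α(T_deep − T_surf′) + β(S_deep − S_surf) = 0.
T_surf′ = T_deep − (β/α)·ΔS = 4.3 − (7.6 × 10⁻⁴/1.8 × 10⁻⁴)·(-1.43) = 10.338 °C.
Cooling required: 18.3 − (10.338) = 7.962 °C.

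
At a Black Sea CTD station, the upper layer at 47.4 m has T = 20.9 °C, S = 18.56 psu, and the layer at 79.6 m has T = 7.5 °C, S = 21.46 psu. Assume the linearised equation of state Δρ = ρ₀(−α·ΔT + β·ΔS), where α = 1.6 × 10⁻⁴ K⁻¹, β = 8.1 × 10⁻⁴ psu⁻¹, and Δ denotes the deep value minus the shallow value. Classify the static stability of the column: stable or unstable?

ΔT = 7.5 − 20.9 = -13.4 K and ΔS = 21.46 − 18.56 = +2.90 psu (deep − shallow).
−αΔT = 2.144 × 10⁻³; βΔS = 2.349 × 10⁻³; sum Δρ/ρ₀ = 4.493 × 10⁻³.
Δρ/ρ₀ > 0, so Δρ > 0: deeper water is denser → statically stable.

stable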